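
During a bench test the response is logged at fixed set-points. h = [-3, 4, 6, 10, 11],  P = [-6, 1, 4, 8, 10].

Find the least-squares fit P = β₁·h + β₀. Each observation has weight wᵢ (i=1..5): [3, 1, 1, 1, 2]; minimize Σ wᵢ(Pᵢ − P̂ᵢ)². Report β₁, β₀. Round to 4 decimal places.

β₁ = 1.1237, β₀ = -2.7604

Normal-equation sums: Σwᵢ·h·h = 421, Σwᵢ·h = 33, Σwᵢ·1 = 8.
Moment sums: Σwᵢ·h·P = 382, Σwᵢ·P = 15.
AᵀWA·[β₁, β₀]ᵀ = AᵀWP becomes [[421, 33]; [33, 8]]·[β₁, β₀]ᵀ = [382, 15]ᵀ.
Determinant 421·8 − 33² = 2279.
β₁ = (382·8 − 33·15)/2279 = 2561/2279; β₀ = (421·15 − 33·382)/2279 = -6291/2279.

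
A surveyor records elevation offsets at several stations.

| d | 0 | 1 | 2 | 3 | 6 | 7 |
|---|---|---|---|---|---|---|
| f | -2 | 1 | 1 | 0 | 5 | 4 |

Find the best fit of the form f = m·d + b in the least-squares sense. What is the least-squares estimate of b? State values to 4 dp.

b = -1.1502

Entries of AᵀA: Σd·d = 99, Σd = 19, Σ1 = 6.
Moment sums: Σd·f = 61, Σf = 9.
Δ = 99·6 − 19² = 233.
m = (61·6 − 19·9)/233 = 195/233; b = (99·9 − 19·61)/233 = -268/233.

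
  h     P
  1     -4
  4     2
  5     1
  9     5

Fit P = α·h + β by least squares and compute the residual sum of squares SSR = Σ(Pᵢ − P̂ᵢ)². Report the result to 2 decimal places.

SSR = 4.60

The normal system MᵀM·[α, β]ᵀ = MᵀP is [[123, 19]; [19, 4]]·[α, β]ᵀ = [54, 4]ᵀ.
det = 123·4 − 19² = 131.
α = (54·4 − 19·4)/131 = 140/131; β = (123·4 − 19·54)/131 = -534/131.
Residuals: -130/131, 236/131, -35/131, -71/131; SSR = 602/131.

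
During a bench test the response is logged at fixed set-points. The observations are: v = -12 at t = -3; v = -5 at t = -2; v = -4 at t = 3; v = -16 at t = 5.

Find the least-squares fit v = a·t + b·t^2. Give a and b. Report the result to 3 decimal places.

a = 1.208, b = -0.878

With design matrix M, MᵀM = [[47, 117]; [117, 803]] and Mᵀv = [-46, -564]ᵀ.
Δ = 47·803 − 117² = 24052.
a = ((-46)·803 − 117·(-564))/24052 = 2075/1718; b = (47·(-564) − 117·(-46))/24052 = -1509/1718.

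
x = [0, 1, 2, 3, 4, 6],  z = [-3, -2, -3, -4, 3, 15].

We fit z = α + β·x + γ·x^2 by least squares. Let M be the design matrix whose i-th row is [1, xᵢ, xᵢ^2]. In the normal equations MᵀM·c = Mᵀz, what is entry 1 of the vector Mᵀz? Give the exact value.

6

Entry 1 ↔ basis 1, so (Mᵀz)_{1} = Σᵢ zᵢ = (1)·(-3) + (1)·(-2) + (1)·(-3) + (1)·(-4) + (1)·(3) + (1)·(15) = 6.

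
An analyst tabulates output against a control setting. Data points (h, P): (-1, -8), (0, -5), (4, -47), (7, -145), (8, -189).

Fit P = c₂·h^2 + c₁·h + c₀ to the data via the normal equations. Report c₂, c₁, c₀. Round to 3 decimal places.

Sums needed: Σh^2·h^2 = 6754, Σh^2·h = 918, Σh^2 = 130, Σh·h = 130, Σh = 18, Σ1 = 5.
And Σh^2·P = -19961, Σh·P = -2707, ΣP = -394.
So AᵀA·[c₂, c₁, c₀]ᵀ = AᵀP: [[6754, 918, 130]; [918, 130, 18]; [130, 18, 5]]·[c₂, c₁, c₀]ᵀ = [-19961, -2707, -394]ᵀ.
Row-reducing yields c₂ = -33549/10928, c₁ = 15571/10928, c₀ = -11227/2732.

c₂ = -3.070, c₁ = 1.425, c₀ = -4.109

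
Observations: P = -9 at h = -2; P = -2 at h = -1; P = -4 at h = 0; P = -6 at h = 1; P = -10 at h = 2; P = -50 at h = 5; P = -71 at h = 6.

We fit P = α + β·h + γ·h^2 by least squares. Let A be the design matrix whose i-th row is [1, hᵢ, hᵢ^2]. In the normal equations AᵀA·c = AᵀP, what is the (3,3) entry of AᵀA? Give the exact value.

1955

Row 3 ↔ basis h^2, column 3 ↔ basis h^2, so (AᵀA)_{3,3} = Σᵢ (h^2)·(h^2) = (4)·(4) + (1)·(1) + (0)·(0) + (1)·(1) + (4)·(4) + (25)·(25) + (36)·(36) = 1955.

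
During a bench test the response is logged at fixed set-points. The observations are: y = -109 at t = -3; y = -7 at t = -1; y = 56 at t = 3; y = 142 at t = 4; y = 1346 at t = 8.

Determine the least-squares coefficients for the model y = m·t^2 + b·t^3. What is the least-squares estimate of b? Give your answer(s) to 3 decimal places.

b = 3.013

The normal equations are: 4515·m + 33791·b = 87932;  33791·m + 267699·b = 702702.
Determinant 4515·267699 − 33791² = 66829304.
m = (87932·267699 − 33791·702702)/66829304 = -102847407/33414652; b = (4515·702702 − 33791·87932)/66829304 = 100694659/33414652.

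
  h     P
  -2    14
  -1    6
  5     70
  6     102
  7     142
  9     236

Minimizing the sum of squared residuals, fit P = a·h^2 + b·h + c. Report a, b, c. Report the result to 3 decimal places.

a = 3.044, b = -1.213, c = 0.413

Sums needed: Σh^2·h^2 = 10900, Σh^2·h = 1404, Σh^2 = 196, Σh·h = 196, Σh = 24, Σ1 = 6.
Right-hand side: Σh^2·P = 31558, Σh·P = 4046, ΣP = 570.
Normal equations: [[10900, 1404, 196]; [1404, 196, 24]; [196, 24, 6]]·[a, b, c]ᵀ = [31558, 4046, 570]ᵀ.
Solving the 3×3 system (Gaussian elimination) gives a = 3729/1225, b = -14863/12250, c = 2531/6125.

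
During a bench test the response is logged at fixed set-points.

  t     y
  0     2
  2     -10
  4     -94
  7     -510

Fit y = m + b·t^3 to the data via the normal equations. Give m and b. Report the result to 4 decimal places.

m = 1.8370, b = -1.4924

The normal system AᵀA·[m, b]ᵀ = Aᵀy is [[4, 415]; [415, 121809]]·[m, b]ᵀ = [-612, -181026]ᵀ.
det = 4·121809 − 415² = 315011.
m = ((-612)·121809 − 415·(-181026))/315011 = 578682/315011; b = (4·(-181026) − 415·(-612))/315011 = -470124/315011.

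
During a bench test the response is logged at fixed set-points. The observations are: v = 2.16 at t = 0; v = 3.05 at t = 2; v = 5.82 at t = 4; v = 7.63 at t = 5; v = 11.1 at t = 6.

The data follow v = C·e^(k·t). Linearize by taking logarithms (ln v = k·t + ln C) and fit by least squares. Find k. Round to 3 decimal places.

Taking logs, ln v = k·t + ln C, so regress ln v on t.
Σt = 17.0000, Σ(t)² = 81.0000, Σln v = 8.0856, Σt·ln v = 33.8776.
Equations: 81.0000·k + 17.0000·ln C = 33.8776;  17.0000·k + 5·ln C = 8.0856.
Slope k = (n·Σt·ln v − Σt·Σln v)/(n·Σ(t)² − (Σt)²) = (5·33.8776 − 17.0000·8.0856)/116.0000 = 0.27528; ln C = (Σln v − k·Σt)/n = 0.68115.

k = 0.275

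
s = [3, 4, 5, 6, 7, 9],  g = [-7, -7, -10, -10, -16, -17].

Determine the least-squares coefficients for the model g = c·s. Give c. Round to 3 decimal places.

Compute the Gram sums: Σs·s = 216.
Moment sums: Σs·g = -424.
Normal equations: [[216]]·[c]ᵀ = [-424]ᵀ.
Hence c = -424 / 216 ≈ -1.96296.

c = -1.963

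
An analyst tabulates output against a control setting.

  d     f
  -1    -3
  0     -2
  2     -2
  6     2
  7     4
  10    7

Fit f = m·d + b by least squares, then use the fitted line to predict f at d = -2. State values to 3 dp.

The normal system MᵀM·[m, b]ᵀ = Mᵀf is [[190, 24]; [24, 6]]·[m, b]ᵀ = [109, 6]ᵀ.
Eliminating b: 6·(row 1) − 24·(row 2) gives 564·m = 6·109 − 24·6 = 510, so m = 85/94.
Then b = (6 − 24·(85/94))/6 = -123/47.
At d = -2: f̂ = (85/94)·(-2) + (-123/47)·(1) = -208/47.

f̂ = -4.426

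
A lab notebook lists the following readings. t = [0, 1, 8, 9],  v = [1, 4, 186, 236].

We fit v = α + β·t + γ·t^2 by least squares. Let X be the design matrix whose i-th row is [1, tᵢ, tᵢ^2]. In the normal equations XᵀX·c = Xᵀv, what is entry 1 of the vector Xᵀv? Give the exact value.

Entry 1 ↔ basis 1, so (Xᵀv)_{1} = Σᵢ vᵢ = (1)·(1) + (1)·(4) + (1)·(186) + (1)·(236) = 427.

427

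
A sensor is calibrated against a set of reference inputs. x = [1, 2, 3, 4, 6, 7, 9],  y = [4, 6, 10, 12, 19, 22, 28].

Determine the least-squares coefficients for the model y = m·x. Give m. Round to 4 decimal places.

m = 3.1327

Forming MᵀM = [[196]] and Mᵀy = [614]ᵀ gives MᵀM·[m]ᵀ = Mᵀy.
Hence m = 614 / 196 ≈ 3.13265.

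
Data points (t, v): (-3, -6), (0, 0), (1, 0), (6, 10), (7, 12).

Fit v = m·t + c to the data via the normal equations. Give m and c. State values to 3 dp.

Setting ∂/∂m … = 0 gives: 95·m + 11·c = 162;  11·m + 5·c = 16.
Eliminating c: 5·(row 1) − 11·(row 2) gives 354·m = 5·162 − 11·16 = 634, so m = 317/177.
Then c = (16 − 11·(317/177))/5 = -131/177.

m = 1.791, c = -0.740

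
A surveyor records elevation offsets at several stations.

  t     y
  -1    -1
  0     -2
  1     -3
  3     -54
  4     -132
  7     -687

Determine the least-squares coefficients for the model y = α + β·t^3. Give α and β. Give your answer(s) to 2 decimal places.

α = -1.99, β = -2.00

Setting ∂/∂α … = 0 gives: 6·α + 434·β = -879;  434·α + 122476·β = -245549.
(Σ1 = 6, Σt^3 = 434, Σt^3·t^3 = 122476, Σy = -879, Σt^3·y = -245549.)
Eliminating β: 122476·(row 1) − 434·(row 2) gives 546500·α = 122476·(-879) − 434·(-245549) = -1088138, so α = -544069/273250.
Then β = ((-245549) − 434·(-544069/273250))/122476 = -272952/136625.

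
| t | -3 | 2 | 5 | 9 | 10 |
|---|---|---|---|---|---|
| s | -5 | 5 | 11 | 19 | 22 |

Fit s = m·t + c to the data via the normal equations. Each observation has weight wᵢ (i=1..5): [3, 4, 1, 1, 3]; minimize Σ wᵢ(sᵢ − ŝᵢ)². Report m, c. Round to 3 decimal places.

From the data, Σwᵢ·t·t = 449, Σwᵢ·t = 43, Σwᵢ·1 = 12.
For XᵀWs: Σwᵢ·t·s = 971, Σwᵢ·s = 101.
Normal equations: [[449, 43]; [43, 12]]·[m, c]ᵀ = [971, 101]ᵀ.
Determinant 449·12 − 43² = 3539.
m = (971·12 − 43·101)/3539 = 7309/3539; c = (449·101 − 43·971)/3539 = 3596/3539.

m = 2.065, c = 1.016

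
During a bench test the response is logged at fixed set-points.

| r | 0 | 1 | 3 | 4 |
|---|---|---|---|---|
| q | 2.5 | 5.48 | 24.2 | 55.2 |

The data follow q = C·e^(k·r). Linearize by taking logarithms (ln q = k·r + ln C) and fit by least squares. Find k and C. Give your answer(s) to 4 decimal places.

Taking logs, ln q = k·r + ln C, so regress ln q on r.
Sums: Σr = 8.0000, Σ(r)² = 26.0000, Σln q = 9.8147, Σr·ln q = 27.3040.
Normal system: [[26.0000, 8.0000]; [8.0000, 4]]·[k, ln C]ᵀ = [27.3040, 9.8147]ᵀ.
Slope k = (n·Σr·ln q − Σr·Σln q)/(n·Σ(r)² − (Σr)²) = (4·27.3040 − 8.0000·9.8147)/40.0000 = 0.76746; ln C = (Σln q − k·Σr)/n = 0.91876, so C = exp(0.91876) = 2.50618.

k = 0.7675, C = 2.5062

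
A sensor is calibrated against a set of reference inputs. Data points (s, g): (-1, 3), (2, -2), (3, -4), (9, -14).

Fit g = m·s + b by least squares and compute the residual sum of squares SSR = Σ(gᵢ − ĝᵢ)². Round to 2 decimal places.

Entries of AᵀA: Σs·s = 95, Σs = 13, Σ1 = 4.
For Aᵀg: Σs·g = -145, Σg = -17.
So AᵀA·[m, b]ᵀ = Aᵀg: [[95, 13]; [13, 4]]·[m, b]ᵀ = [-145, -17]ᵀ.
Δ = 95·4 − 13² = 211.
m = ((-145)·4 − 13·(-17))/211 = -359/211; b = (95·(-17) − 13·(-145))/211 = 270/211.
Residuals: 4/211, 26/211, -37/211, 7/211; SSR = 10/211.

SSR = 0.05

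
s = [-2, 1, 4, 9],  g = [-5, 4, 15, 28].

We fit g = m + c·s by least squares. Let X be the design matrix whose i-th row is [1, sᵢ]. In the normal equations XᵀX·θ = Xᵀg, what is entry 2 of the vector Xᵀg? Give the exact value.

326

Entry 2 ↔ basis s, so (Xᵀg)_{2} = Σᵢ (s)·gᵢ = (-2)·(-5) + (1)·(4) + (4)·(15) + (9)·(28) = 326.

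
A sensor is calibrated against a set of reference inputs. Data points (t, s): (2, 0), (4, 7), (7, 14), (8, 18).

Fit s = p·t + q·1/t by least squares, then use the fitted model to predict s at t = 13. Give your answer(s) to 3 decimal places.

ŝ = 29.309

Sums needed: Σt·t = 133, Σt·1/t = 4, Σ1/t·1/t = 1093/3136.
For Xᵀs: Σt·s = 270, Σ1/t·s = 6.
det = 133·(1093/3136) − 4² = 13599/448.
p = (270·(1093/3136) − 4·6)/(13599/448) = 73282/31731; q = (133·6 − 4·270)/(13599/448) = -42112/4533.
At t = 13: ŝ = (73282/31731)·(13) + (-42112/4533)·(1/13) = 4029958/137501.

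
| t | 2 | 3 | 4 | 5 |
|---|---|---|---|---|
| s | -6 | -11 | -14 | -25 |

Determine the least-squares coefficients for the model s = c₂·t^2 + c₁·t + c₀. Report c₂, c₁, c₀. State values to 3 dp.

With design matrix X, XᵀX = [[978, 224, 54]; [224, 54, 14]; [54, 14, 4]] and Xᵀs = [-972, -226, -56]ᵀ.
Solving the 3×3 system (Gaussian elimination) gives c₂ = -3/2, c₁ = 9/2, c₀ = -19/2.

c₂ = -1.500, c₁ = 4.500, c₀ = -9.500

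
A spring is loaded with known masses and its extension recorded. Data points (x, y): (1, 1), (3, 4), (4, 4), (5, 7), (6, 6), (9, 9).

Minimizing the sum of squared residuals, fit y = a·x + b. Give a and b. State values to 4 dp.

Forming AᵀA = [[168, 28]; [28, 6]] and Aᵀy = [181, 31]ᵀ gives AᵀA·[a, b]ᵀ = Aᵀy.
Δ = 168·6 − 28² = 224.
a = (181·6 − 28·31)/224 = 109/112; b = (168·31 − 28·181)/224 = 5/8.

a = 0.9732, b = 0.6250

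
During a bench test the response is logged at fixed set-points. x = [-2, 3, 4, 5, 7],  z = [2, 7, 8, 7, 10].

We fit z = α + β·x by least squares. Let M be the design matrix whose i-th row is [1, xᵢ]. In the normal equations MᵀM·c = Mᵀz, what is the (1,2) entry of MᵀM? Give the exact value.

Row 1 ↔ basis 1, column 2 ↔ basis x, so (MᵀM)_{1,2} = Σᵢ x = (1)·(-2) + (1)·(3) + (1)·(4) + (1)·(5) + (1)·(7) = 17.

17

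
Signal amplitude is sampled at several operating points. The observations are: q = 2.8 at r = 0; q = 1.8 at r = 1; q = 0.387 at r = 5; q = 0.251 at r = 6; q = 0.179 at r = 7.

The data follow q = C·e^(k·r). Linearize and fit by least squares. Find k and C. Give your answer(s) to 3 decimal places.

Let Y = ln q. Fitting Y = k·r + ln C by least squares:
Over the data: Σr = 19.0000, Σ(r)² = 111.0000, Σln q = -2.4346, Σr·ln q = -24.4953.
Normal system: [[111.0000, 19.0000]; [19.0000, 5]]·[k, ln C]ᵀ = [-24.4953, -2.4346]ᵀ.
Slope k = (n·Σr·ln q − Σr·Σln q)/(n·Σ(r)² − (Σr)²) = (5·-24.4953 − 19.0000·-2.4346)/194.0000 = -0.39288; ln C = (Σln q − k·Σr)/n = 1.00603, so C = exp(1.00603) = 2.73472.

k = -0.393, C = 2.735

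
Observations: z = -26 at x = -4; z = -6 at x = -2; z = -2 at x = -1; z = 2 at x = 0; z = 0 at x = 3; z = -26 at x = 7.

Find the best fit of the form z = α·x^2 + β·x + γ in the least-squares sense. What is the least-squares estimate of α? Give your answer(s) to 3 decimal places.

α = -0.973

The normal equations are: 2755·α + 297·β + 79·γ = -1716;  297·α + 79·β + 3·γ = -64;  79·α + 3·β + 6·γ = -58.
Solving the 3×3 system (Gaussian elimination) gives α = -9719/9989, β = 27781/9989, γ = 17516/9989.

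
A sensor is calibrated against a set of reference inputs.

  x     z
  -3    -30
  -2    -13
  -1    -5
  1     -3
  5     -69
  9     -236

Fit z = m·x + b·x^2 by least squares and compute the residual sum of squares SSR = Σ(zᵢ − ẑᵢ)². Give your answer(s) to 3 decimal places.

SSR = 5.497

Compute the Gram sums: Σx·x = 121, Σx·x^2 = 819, Σx^2·x^2 = 7285.
Right-hand side: Σx·z = -2351, Σx^2·z = -21171.
Normal equations: [[121, 819]; [819, 7285]]·[m, b]ᵀ = [-2351, -21171]ᵀ.
Eliminating b: 7285·(row 1) − 819·(row 2) gives 210724·m = 7285·(-2351) − 819·(-21171) = 212014, so m = 106007/105362.
Then b = ((-21171) − 819·(106007/105362))/7285 = -318111/105362.
Residuals: 10080/52681, 57376/52681, -51346/52681, -51991/52681, 76381/52681, -26252/52681; SSR = 289598/52681.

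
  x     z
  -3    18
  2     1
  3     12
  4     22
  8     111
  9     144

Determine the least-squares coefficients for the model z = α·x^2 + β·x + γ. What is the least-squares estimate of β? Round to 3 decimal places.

Compute the Gram sums: Σx^2·x^2 = 11091, Σx^2·x = 1313, Σx^2 = 183, Σx·x = 183, Σx = 23, Σ1 = 6.
Moment sums: Σx^2·z = 19394, Σx·z = 2256, Σz = 308.
So AᵀA·[α, β, γ]ᵀ = Aᵀz: [[11091, 1313, 183]; [1313, 183, 23]; [183, 23, 6]]·[α, β, γ]ᵀ = [19394, 2256, 308]ᵀ.
Row-reducing yields α = 290767/148552, β = -190451/148552, γ = -256331/74276.

β = -1.282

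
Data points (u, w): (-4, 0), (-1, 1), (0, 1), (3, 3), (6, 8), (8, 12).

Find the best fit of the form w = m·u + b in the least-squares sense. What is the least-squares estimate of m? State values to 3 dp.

Entries of MᵀM: Σu·u = 126, Σu = 12, Σ1 = 6.
And Σu·w = 152, Σw = 25.
Determinant 126·6 − 12² = 612.
m = (152·6 − 12·25)/612 = 1; b = (126·25 − 12·152)/612 = 13/6.

m = 1.000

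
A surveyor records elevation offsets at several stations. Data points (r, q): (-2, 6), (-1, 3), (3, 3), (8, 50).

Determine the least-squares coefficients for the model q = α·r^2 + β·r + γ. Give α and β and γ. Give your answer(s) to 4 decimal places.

α = 0.9985, β = -1.6681, γ = -0.6337

Entries of AᵀA: Σr^2·r^2 = 4194, Σr^2·r = 530, Σr^2 = 78, Σr·r = 78, Σr = 8, Σ1 = 4.
And Σr^2·q = 3254, Σr·q = 394, Σq = 62.
So AᵀA·[α, β, γ]ᵀ = Aᵀq: [[4194, 530, 78]; [530, 78, 8]; [78, 8, 4]]·[α, β, γ]ᵀ = [3254, 394, 62]ᵀ.
Inverting the 3×3 Gram matrix, [α, β, γ]ᵀ = [2581/2585, -392/235, -1638/2585]ᵀ.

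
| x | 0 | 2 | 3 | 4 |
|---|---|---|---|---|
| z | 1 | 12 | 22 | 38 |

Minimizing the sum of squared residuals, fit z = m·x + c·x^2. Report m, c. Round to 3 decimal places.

m = 2.018, c = 1.853

Sums needed: Σx·x = 29, Σx·x^2 = 99, Σx^2·x^2 = 353.
For Mᵀz: Σx·z = 242, Σx^2·z = 854.
Δ = 29·353 − 99² = 436.
m = (242·353 − 99·854)/436 = 220/109; c = (29·854 − 99·242)/436 = 202/109.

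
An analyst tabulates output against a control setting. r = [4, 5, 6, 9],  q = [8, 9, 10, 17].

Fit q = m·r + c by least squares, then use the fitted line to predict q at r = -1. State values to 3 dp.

Normal-equation sums: Σr·r = 158, Σr = 24, Σ1 = 4.
Moment sums: Σr·q = 290, Σq = 44.
Eliminating c: 4·(row 1) − 24·(row 2) gives 56·m = 4·290 − 24·44 = 104, so m = 13/7.
Then c = (44 − 24·(13/7))/4 = -1/7.
At r = -1: q̂ = (13/7)·(-1) + (-1/7)·(1) = -2.

q̂ = -2.000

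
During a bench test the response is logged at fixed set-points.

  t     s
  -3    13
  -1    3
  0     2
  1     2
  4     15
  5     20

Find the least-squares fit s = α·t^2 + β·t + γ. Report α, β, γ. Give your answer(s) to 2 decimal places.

α = 0.92, β = -0.78, γ = 1.99

Normal-equation sums: Σt^2·t^2 = 964, Σt^2·t = 162, Σt^2 = 52, Σt·t = 52, Σt = 6, Σ1 = 6.
Right-hand side: Σt^2·s = 862, Σt·s = 120, Σs = 55.
Normal equations: [[964, 162, 52]; [162, 52, 6]; [52, 6, 6]]·[α, β, γ]ᵀ = [862, 120, 55]ᵀ.
Solving the 3×3 system (Gaussian elimination) gives α = 15863/17270, β = -123/157, γ = 34359/17270.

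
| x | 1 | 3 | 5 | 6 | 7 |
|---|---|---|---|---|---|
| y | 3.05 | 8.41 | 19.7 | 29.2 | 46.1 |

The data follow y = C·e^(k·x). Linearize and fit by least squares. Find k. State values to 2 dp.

Let Y = ln y. Fitting Y = k·x + ln C by least squares:
Σx = 22.0000, Σ(x)² = 120.0000, Σln y = 13.4302, Σx·ln y = 69.4672.
Normal system: [[120.0000, 22.0000]; [22.0000, 5]]·[k, ln C]ᵀ = [69.4672, 13.4302]ᵀ.
Solving (det = 116.0000): k = 0.44718, ln C = 0.71846.

k = 0.45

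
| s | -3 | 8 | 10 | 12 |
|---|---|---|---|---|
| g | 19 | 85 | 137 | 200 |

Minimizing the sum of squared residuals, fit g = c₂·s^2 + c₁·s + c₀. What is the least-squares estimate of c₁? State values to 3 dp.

c₁ = -1.551

The normal system MᵀM·[c₂, c₁, c₀]ᵀ = Mᵀg is [[34913, 3213, 317]; [3213, 317, 27]; [317, 27, 4]]·[c₂, c₁, c₀]ᵀ = [48111, 4393, 441]ᵀ.
Inverting the 3×3 Gram matrix, [c₂, c₁, c₀]ᵀ = [507111/334876, -519397/334876, 118731/167438]ᵀ.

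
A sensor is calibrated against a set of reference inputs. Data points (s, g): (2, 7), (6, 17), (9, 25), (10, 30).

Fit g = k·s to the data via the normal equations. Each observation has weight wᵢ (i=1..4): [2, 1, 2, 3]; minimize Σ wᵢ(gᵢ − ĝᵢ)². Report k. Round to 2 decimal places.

k = 2.92

Normal-equation sums: Σwᵢ·s·s = 506.
And Σwᵢ·s·g = 1480.
Normal equations: [[506]]·[k]ᵀ = [1480]ᵀ.
k = 1480/506 = 2.9249.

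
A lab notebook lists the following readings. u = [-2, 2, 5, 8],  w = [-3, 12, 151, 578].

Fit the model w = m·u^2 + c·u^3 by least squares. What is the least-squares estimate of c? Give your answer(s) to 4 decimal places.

c = 0.9935

Setting ∂/∂m … = 0 gives: 4753·m + 35893·c = 40803;  35893·m + 277897·c = 314931.
(Σu^2·u^2 = 4753, Σu^2·u^3 = 35893, Σu^3·u^3 = 277897, Σu^2·w = 40803, Σu^3·w = 314931.)
Determinant 4753·277897 − 35893² = 32536992.
m = (40803·277897 − 35893·314931)/32536992 = 2934409/2711416; c = (4753·314931 − 35893·40803)/32536992 = 2693747/2711416.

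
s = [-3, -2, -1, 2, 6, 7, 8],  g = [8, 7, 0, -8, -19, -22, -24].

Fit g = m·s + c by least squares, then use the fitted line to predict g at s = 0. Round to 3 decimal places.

The normal equations are: 167·m + 17·c = -514;  17·m + 7·c = -58.
(Σs·s = 167, Σs = 17, Σ1 = 7, Σs·g = -514, Σg = -58.)
Δ = 167·7 − 17² = 880.
m = ((-514)·7 − 17·(-58))/880 = -653/220; c = (167·(-58) − 17·(-514))/880 = -237/220.
At s = 0: ĝ = (-653/220)·(0) + (-237/220)·(1) = -237/220.

ĝ = -1.077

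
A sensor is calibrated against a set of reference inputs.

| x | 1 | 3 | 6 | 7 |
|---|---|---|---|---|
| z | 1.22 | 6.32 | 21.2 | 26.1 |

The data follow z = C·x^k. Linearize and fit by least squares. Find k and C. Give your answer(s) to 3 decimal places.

Let Y = ln z. Fitting Y = k·ln x + ln C by least squares:
Σln x = 4.8363, Σ(ln x)² = 8.2039, Σln z = 8.3585, Σln x·ln z = 13.8450.
Equations: 8.2039·k + 4.8363·ln C = 13.8450;  4.8363·k + 4·ln C = 8.3585.
Solving (det = 9.4260): k = 1.58666, ln C = 0.17125, so C = exp(0.17125) = 1.18678.

k = 1.587, C = 1.187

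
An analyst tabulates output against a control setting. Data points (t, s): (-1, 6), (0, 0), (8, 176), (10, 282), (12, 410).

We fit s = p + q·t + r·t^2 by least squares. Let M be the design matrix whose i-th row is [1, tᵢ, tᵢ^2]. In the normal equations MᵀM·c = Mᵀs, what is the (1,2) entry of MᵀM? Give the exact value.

Row 1 ↔ basis 1, column 2 ↔ basis t, so (MᵀM)_{1,2} = Σᵢ t = (1)·(-1) + (1)·(0) + (1)·(8) + (1)·(10) + (1)·(12) = 29.

29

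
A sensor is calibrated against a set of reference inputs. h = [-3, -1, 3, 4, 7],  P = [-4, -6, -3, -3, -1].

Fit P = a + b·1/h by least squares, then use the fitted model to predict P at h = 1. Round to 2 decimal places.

P̂ = -0.33

The normal equations are: 5·a + (-17/28)·b = -17;  (-17/28)·a + (9209/7056)·b = 457/84.
(Σ1 = 5, Σ1/h = -17/28, Σ1/h·1/h = 9209/7056, ΣP = -17, Σ1/h·P = 457/84.)
Determinant 5·(9209/7056) − (-17/28)² = 10861/1764.
a = ((-17)·(9209/7056) − (-17/28)·(457/84))/(10861/1764) = -66623/21722; b = (5·(457/84) − (-17/28)·(-17))/(10861/1764) = 29778/10861.
At h = 1: P̂ = (-66623/21722)·(1) + (29778/10861)·(1) = -7067/21722.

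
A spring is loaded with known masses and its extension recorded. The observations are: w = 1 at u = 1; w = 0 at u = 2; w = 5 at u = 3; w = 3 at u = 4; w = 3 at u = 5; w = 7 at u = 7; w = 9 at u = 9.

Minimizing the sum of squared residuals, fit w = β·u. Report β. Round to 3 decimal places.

β = 0.935

AᵀA·[β]ᵀ = Aᵀw reads: 185·β = 173.
Hence β = 173 / 185 ≈ 0.935135.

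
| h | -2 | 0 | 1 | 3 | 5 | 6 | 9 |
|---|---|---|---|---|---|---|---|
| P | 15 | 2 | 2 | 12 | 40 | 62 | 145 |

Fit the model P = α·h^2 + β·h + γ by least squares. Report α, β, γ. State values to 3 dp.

Normal-equation sums: Σh^2·h^2 = 8580, Σh^2·h = 1090, Σh^2 = 156, Σh·h = 156, Σh = 22, Σ1 = 7.
For AᵀP: Σh^2·P = 15147, Σh·P = 1885, ΣP = 278.
So AᵀA·[α, β, γ]ᵀ = AᵀP: [[8580, 1090, 156]; [1090, 156, 22]; [156, 22, 7]]·[α, β, γ]ᵀ = [15147, 1885, 278]ᵀ.
Inverting the 3×3 Gram matrix, [α, β, γ]ᵀ = [598589/292642, -725763/292642, 281527/146321]ᵀ.

α = 2.045, β = -2.480, γ = 1.924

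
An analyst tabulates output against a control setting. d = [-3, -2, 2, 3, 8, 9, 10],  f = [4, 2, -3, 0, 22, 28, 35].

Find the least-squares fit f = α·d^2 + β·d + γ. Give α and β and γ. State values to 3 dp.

With design matrix M, MᵀM = [[20851, 2241, 271]; [2241, 271, 27]; [271, 27, 7]] and Mᵀf = [7208, 756, 88]ᵀ.
Row-reducing yields α = 238258/522921, β = -133956/174307, γ = -1100062/522921.

α = 0.456, β = -0.769, γ = -2.104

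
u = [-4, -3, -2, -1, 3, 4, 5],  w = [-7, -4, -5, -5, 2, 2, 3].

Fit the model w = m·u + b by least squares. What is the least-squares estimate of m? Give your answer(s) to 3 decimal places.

Setting ∂/∂m … = 0 gives: 80·m + 2·b = 84;  2·m + 7·b = -14.
Eliminating b: 7·(row 1) − 2·(row 2) gives 556·m = 7·84 − 2·(-14) = 616, so m = 154/139.
Then b = ((-14) − 2·(154/139))/7 = -322/139.

m = 1.108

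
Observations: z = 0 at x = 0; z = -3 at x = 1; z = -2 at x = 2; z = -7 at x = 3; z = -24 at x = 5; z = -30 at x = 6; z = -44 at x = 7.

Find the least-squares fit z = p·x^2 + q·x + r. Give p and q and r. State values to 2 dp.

Sums needed: Σx^2·x^2 = 4420, Σx^2·x = 720, Σx^2 = 124, Σx·x = 124, Σx = 24, Σ1 = 7.
And Σx^2·z = -3910, Σx·z = -636, Σz = -110.
Normal equations: [[4420, 720, 124]; [720, 124, 24]; [124, 24, 7]]·[p, q, r]ᵀ = [-3910, -636, -110]ᵀ.
Row-reducing yields p = -437/462, q = 37/77, r = -20/33.

p = -0.95, q = 0.48, r = -0.61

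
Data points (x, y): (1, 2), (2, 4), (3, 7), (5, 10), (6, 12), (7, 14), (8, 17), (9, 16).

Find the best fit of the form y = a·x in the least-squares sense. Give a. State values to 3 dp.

a = 1.974

AᵀA·[a]ᵀ = Aᵀy reads: 269·a = 531.
(Σx·x = 269, Σx·y = 531.)
a = 531/269 = 1.97398.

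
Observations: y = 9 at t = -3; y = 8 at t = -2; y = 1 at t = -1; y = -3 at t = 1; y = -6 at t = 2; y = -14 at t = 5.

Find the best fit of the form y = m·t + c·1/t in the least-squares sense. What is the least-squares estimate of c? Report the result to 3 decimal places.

c = 0.432

The normal equations are: 44·m + 6·c = -129;  6·m + (1193/450)·c = -84/5.
(Σt·t = 44, Σt·1/t = 6, Σ1/t·1/t = 1193/450, Σt·y = -129, Σ1/t·y = -84/5.)
det = 44·(1193/450) − 6² = 18146/225.
m = ((-129)·(1193/450) − 6·(-84/5))/(18146/225) = -108537/36292; c = (44·(-84/5) − 6·(-129))/(18146/225) = 3915/9073.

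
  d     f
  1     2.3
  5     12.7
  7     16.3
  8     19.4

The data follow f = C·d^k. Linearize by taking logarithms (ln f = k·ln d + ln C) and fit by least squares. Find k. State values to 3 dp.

k = 1.022

Taking logs, ln f = k·ln d + ln C, so regress ln f on ln d.
Σln d = 5.6348, Σ(ln d)² = 10.7009, Σln f = 9.1309, Σln d·ln f = 15.6880.
Equations: 10.7009·k + 5.6348·ln C = 15.6880;  5.6348·k + 4·ln C = 9.1309.
Slope k = (n·Σln d·ln f − Σln d·Σln f)/(n·Σ(ln d)² − (Σln d)²) = (4·15.6880 − 5.6348·9.1309)/11.0529 = 1.02246; ln C = (Σln f − k·Σln d)/n = 0.84240.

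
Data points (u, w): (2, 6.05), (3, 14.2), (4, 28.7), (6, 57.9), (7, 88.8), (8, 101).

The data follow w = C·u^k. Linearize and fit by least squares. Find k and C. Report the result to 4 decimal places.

k = 2.0604, C = 1.5011

Linearized form: ln w = k·ln u + ln C. From the 6 transformed points,
AᵀA = [[14.9303, 8.9952]; [8.9952, 6]], rhs = [34.4155, 20.9704]ᵀ  (here Σln u = 8.9952, Σ(ln u)² = 14.9303, Σln w = 20.9704, Σln u·ln w = 34.4155).
Δ = 14.9303·6 − (8.9952)² = 8.6686; k = (34.4155·6 − 8.9952·20.9704)/8.6686 = 2.06036, ln C = (14.9303·20.9704 − 8.9952·34.4155)/8.6686 = 0.40619, so C = exp(0.40619) = 1.50109.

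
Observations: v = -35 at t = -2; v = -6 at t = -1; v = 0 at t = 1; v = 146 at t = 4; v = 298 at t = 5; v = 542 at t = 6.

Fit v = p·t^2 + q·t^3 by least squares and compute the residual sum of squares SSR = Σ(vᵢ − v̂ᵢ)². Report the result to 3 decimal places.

With design matrix M, MᵀM = [[2195, 11893]; [11893, 66443]] and Mᵀv = [29152, 163952]ᵀ.
det = 2195·66443 − 11893² = 4398936.
p = (29152·66443 − 11893·163952)/4398936 = -538950/183289; q = (2195·163952 − 11893·29152)/4398936 = 548746/183289.
Residuals: 130653/183289, -12038/183289, -9796/183289, 263650/183289, -499378/183289, 215702/183289; SSR = 2088113/183289.

SSR = 11.392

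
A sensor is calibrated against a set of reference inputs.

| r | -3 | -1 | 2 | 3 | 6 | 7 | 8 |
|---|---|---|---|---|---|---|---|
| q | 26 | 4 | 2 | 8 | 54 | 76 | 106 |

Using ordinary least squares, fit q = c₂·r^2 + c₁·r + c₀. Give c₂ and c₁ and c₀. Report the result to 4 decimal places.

c₂ = 2.0256, c₁ = -2.9757, c₀ = -0.9924

The normal equations are: 7972·c₂ + 1078·c₁ + 172·c₀ = 12770;  1078·c₂ + 172·c₁ + 22·c₀ = 1650;  172·c₂ + 22·c₁ + 7·c₀ = 276.
Solving the 3×3 system (Gaussian elimination) gives c₂ = 37987/18753, c₁ = -979/329, c₀ = -18610/18753.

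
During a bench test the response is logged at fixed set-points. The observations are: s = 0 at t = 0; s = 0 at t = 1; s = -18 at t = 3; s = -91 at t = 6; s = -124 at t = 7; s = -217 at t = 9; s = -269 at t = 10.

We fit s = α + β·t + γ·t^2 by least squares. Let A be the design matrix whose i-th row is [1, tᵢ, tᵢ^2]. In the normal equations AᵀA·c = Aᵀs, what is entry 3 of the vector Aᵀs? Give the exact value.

-53991

Entry 3 ↔ basis t^2, so (Aᵀs)_{3} = Σᵢ (t^2)·sᵢ = (0)·(0) + (1)·(0) + (9)·(-18) + (36)·(-91) + (49)·(-124) + (81)·(-217) + (100)·(-269) = -53991.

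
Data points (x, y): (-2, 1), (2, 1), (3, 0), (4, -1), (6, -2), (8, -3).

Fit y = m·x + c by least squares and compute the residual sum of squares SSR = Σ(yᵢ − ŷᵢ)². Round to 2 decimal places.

SSR = 1.97

Forming AᵀA = [[133, 21]; [21, 6]] and Aᵀy = [-40, -4]ᵀ gives AᵀA·[m, c]ᵀ = Aᵀy.
det = 133·6 − 21² = 357.
m = ((-40)·6 − 21·(-4))/357 = -52/119; c = (133·(-4) − 21·(-40))/357 = 44/51.
Residuals: -263/357, 361/357, 160/357, -41/357, -86/357, -131/357; SSR = 704/357.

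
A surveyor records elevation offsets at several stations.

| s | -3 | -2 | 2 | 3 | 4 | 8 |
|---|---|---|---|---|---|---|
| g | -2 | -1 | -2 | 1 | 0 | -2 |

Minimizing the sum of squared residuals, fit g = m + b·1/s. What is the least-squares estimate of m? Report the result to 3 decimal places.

The normal equations are: 6·m + (3/8)·b = -6;  (3/8)·m + (461/576)·b = 1/4.
(Σ1 = 6, Σ1/s = 3/8, Σ1/s·1/s = 461/576, Σg = -6, Σ1/s·g = 1/4.)
Determinant 6·(461/576) − (3/8)² = 895/192.
m = ((-6)·(461/576) − (3/8)·(1/4))/(895/192) = -188/179; b = (6·(1/4) − (3/8)·(-6))/(895/192) = 144/179.

m = -1.050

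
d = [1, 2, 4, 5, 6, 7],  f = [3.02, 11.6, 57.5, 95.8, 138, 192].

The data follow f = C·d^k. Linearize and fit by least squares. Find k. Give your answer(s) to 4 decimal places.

With ln fᵢ as the transformed response and ln dᵢ as the regressor:
Σln d = 7.4265, Σ(ln d)² = 11.9895, Σln f = 22.3551, Σln d·ln f = 33.7176.
Equations: 11.9895·k + 7.4265·ln C = 33.7176;  7.4265·k + 6·ln C = 22.3551.
Δ = 11.9895·6 − (7.4265)² = 16.7835; k = (33.7176·6 − 7.4265·22.3551)/16.7835 = 2.16193, ln C = (11.9895·22.3551 − 7.4265·33.7176)/16.7835 = 1.04990.

k = 2.1619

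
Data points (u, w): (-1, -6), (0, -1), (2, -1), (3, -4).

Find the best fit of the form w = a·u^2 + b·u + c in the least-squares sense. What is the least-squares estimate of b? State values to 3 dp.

b = 3.067

MᵀM·[a, b, c]ᵀ = Mᵀw reads: 98·a + 34·b + 14·c = -46;  34·a + 14·b + 4·c = -8;  14·a + 4·b + 4·c = -12.
Row-reducing yields a = -4/3, b = 46/15, c = -7/5.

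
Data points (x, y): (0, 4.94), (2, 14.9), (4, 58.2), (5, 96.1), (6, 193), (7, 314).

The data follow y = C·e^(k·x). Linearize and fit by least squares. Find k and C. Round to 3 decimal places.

Taking logs, ln y = k·x + ln C, so regress ln y on x.
Sums: Σx = 24.0000, Σ(x)² = 130.0000, Σln y = 23.9401, Σx·ln y = 116.3071.
Normal system: [[130.0000, 24.0000]; [24.0000, 6]]·[k, ln C]ᵀ = [116.3071, 23.9401]ᵀ.
Slope k = (n·Σx·ln y − Σx·Σln y)/(n·Σ(x)² − (Σx)²) = (6·116.3071 − 24.0000·23.9401)/204.0000 = 0.60432; ln C = (Σln y − k·Σx)/n = 1.57275, so C = exp(1.57275) = 4.81987.

k = 0.604, C = 4.820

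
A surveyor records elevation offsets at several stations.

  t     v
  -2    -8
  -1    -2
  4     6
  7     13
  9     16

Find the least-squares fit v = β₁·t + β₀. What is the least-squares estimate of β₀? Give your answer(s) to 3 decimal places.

β₀ = -2.004

Compute the Gram sums: Σt·t = 151, Σt = 17, Σ1 = 5.
Moment sums: Σt·v = 277, Σv = 25.
So AᵀA·[β₁, β₀]ᵀ = Aᵀv: [[151, 17]; [17, 5]]·[β₁, β₀]ᵀ = [277, 25]ᵀ.
Eliminating β₀: 5·(row 1) − 17·(row 2) gives 466·β₁ = 5·277 − 17·25 = 960, so β₁ = 480/233.
Then β₀ = (25 − 17·(480/233))/5 = -467/233.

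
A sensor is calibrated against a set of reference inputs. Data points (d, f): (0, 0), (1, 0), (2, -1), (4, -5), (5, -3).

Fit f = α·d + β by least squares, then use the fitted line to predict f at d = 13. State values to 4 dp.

f̂ = -11.2907

From the data, Σd·d = 46, Σd = 12, Σ1 = 5.
Right-hand side: Σd·f = -37, Σf = -9.
AᵀA·[α, β]ᵀ = Aᵀf becomes [[46, 12]; [12, 5]]·[α, β]ᵀ = [-37, -9]ᵀ.
Eliminating β: 5·(row 1) − 12·(row 2) gives 86·α = 5·(-37) − 12·(-9) = -77, so α = -77/86.
Then β = ((-9) − 12·(-77/86))/5 = 15/43.
At d = 13: f̂ = (-77/86)·(13) + (15/43)·(1) = -971/86.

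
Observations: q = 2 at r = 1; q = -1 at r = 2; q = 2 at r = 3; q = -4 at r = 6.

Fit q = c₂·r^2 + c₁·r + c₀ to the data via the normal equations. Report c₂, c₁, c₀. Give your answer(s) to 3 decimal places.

Sums needed: Σr^2·r^2 = 1394, Σr^2·r = 252, Σr^2 = 50, Σr·r = 50, Σr = 12, Σ1 = 4.
For Xᵀq: Σr^2·q = -128, Σr·q = -18, Σq = -1.
Normal equations: [[1394, 252, 50]; [252, 50, 12]; [50, 12, 4]]·[c₂, c₁, c₀]ᵀ = [-128, -18, -1]ᵀ.
Row-reducing yields c₂ = -87/362, c₁ = 123/181, c₀ = 259/362.

c₂ = -0.240, c₁ = 0.680, c₀ = 0.715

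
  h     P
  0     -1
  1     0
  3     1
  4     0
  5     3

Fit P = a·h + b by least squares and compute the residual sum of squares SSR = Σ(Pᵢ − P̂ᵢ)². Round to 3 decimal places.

SSR = 3.151

The normal equations are: 51·a + 13·b = 18;  13·a + 5·b = 3.
(Σh·h = 51, Σh = 13, Σ1 = 5, Σh·P = 18, ΣP = 3.)
Determinant 51·5 − 13² = 86.
a = (18·5 − 13·3)/86 = 51/86; b = (51·3 − 13·18)/86 = -81/86.
Residuals: -5/86, 15/43, 7/43, -123/86, 42/43; SSR = 271/86.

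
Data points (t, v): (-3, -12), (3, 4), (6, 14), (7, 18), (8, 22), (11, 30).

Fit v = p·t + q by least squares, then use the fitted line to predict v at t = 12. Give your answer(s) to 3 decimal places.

Normal-equation sums: Σt·t = 288, Σt = 32, Σ1 = 6.
Moment sums: Σt·v = 764, Σv = 76.
So AᵀA·[p, q]ᵀ = Aᵀv: [[288, 32]; [32, 6]]·[p, q]ᵀ = [764, 76]ᵀ.
Eliminating q: 6·(row 1) − 32·(row 2) gives 704·p = 6·764 − 32·76 = 2152, so p = 269/88.
Then q = (76 − 32·(269/88))/6 = -40/11.
At t = 12: v̂ = (269/88)·(12) + (-40/11)·(1) = 727/22.

v̂ = 33.045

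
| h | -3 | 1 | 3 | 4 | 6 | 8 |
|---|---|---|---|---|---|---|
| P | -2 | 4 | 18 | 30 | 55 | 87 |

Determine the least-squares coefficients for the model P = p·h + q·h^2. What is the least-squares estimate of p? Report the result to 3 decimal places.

Forming AᵀA = [[135, 793]; [793, 5811]] and AᵀP = [1210, 8176]ᵀ gives AᵀA·[p, q]ᵀ = AᵀP.
Determinant 135·5811 − 793² = 155636.
p = (1210·5811 − 793·8176)/155636 = 21067/5986; q = (135·8176 − 793·1210)/155636 = 72115/77818.

p = 3.519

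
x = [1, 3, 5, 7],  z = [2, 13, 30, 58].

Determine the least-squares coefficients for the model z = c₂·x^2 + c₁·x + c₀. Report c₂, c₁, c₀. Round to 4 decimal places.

Compute the Gram sums: Σx^2·x^2 = 3108, Σx^2·x = 496, Σx^2 = 84, Σx·x = 84, Σx = 16, Σ1 = 4.
Right-hand side: Σx^2·z = 3711, Σx·z = 597, Σz = 103.
AᵀA·[c₂, c₁, c₀]ᵀ = Aᵀz becomes [[3108, 496, 84]; [496, 84, 16]; [84, 16, 4]]·[c₂, c₁, c₀]ᵀ = [3711, 597, 103]ᵀ.
Inverting the 3×3 Gram matrix, [c₂, c₁, c₀]ᵀ = [17/16, 3/4, 7/16]ᵀ.

c₂ = 1.0625, c₁ = 0.7500, c₀ = 0.4375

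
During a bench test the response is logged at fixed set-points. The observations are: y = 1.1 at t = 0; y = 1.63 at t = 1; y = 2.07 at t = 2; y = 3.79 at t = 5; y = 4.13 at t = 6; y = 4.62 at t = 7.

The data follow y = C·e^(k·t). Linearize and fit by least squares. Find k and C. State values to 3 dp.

k = 0.199, C = 1.266

Taking logs, ln y = k·t + ln C, so regress ln y on t.
Σt = 21.0000, Σ(t)² = 115.0000, Σln y = 5.5925, Σt·ln y = 27.8279.
Equations: 115.0000·k + 21.0000·ln C = 27.8279;  21.0000·k + 6·ln C = 5.5925.
Slope k = (n·Σt·ln y − Σt·Σln y)/(n·Σ(t)² − (Σt)²) = (6·27.8279 − 21.0000·5.5925)/249.0000 = 0.19890; ln C = (Σln y − k·Σt)/n = 0.23594, so C = exp(0.23594) = 1.26609.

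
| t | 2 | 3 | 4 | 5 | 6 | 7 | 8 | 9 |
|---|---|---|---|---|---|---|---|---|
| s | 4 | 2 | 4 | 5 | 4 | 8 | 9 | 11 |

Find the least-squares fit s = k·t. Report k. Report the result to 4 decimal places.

Sums needed: Σt·t = 284.
For Aᵀs: Σt·s = 306.
k = 306/284 = 1.07746.

k = 1.0775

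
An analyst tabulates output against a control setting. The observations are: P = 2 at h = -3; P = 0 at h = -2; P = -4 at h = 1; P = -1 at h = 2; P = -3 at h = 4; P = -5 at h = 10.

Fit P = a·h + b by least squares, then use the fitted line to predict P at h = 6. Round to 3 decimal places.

P̂ = -3.724

Normal-equation sums: Σh·h = 134, Σh = 12, Σ1 = 6.
Right-hand side: Σh·P = -74, ΣP = -11.
Normal equations: [[134, 12]; [12, 6]]·[a, b]ᵀ = [-74, -11]ᵀ.
Eliminating b: 6·(row 1) − 12·(row 2) gives 660·a = 6·(-74) − 12·(-11) = -312, so a = -26/55.
Then b = ((-11) − 12·(-26/55))/6 = -293/330.
At h = 6: P̂ = (-26/55)·(6) + (-293/330)·(1) = -1229/330.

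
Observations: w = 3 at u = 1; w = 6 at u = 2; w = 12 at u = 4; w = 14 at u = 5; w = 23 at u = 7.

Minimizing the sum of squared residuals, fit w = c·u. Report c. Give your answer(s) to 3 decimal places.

Entries of AᵀA: Σu·u = 95.
Moment sums: Σu·w = 294.
Normal equations: [[95]]·[c]ᵀ = [294]ᵀ.
c = 294/95 = 3.09474.

c = 3.095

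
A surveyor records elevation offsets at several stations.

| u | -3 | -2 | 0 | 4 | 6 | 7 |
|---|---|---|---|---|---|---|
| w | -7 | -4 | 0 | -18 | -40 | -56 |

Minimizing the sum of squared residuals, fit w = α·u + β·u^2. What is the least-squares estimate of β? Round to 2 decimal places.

The normal system XᵀX·[α, β]ᵀ = Xᵀw is [[114, 588]; [588, 4050]]·[α, β]ᵀ = [-675, -4551]ᵀ.
Δ = 114·4050 − 588² = 115956.
α = ((-675)·4050 − 588·(-4551))/115956 = -3209/6442; β = (114·(-4551) − 588·(-675))/115956 = -6773/6442.

β = -1.05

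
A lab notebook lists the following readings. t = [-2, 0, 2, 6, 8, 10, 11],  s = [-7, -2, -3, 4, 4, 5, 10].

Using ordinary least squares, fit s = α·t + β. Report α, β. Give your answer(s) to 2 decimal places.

From the data, Σt·t = 329, Σt = 35, Σ1 = 7.
Right-hand side: Σt·s = 224, Σs = 11.
AᵀA·[α, β]ᵀ = Aᵀs becomes [[329, 35]; [35, 7]]·[α, β]ᵀ = [224, 11]ᵀ.
Determinant 329·7 − 35² = 1078.
α = (224·7 − 35·11)/1078 = 169/154; β = (329·11 − 35·224)/1078 = -603/154.

α = 1.10, β = -3.92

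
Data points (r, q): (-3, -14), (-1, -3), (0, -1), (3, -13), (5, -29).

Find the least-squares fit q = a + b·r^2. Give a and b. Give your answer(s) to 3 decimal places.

a = -2.273, b = -1.105

Normal-equation sums: Σ1 = 5, Σr^2 = 44, Σr^2·r^2 = 788.
Right-hand side: Σq = -60, Σr^2·q = -971.
So MᵀM·[a, b]ᵀ = Mᵀq: [[5, 44]; [44, 788]]·[a, b]ᵀ = [-60, -971]ᵀ.
Determinant 5·788 − 44² = 2004.
a = ((-60)·788 − 44·(-971))/2004 = -1139/501; b = (5·(-971) − 44·(-60))/2004 = -2215/2004.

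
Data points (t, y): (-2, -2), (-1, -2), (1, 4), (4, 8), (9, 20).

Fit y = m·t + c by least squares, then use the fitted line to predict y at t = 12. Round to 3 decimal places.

AᵀA·[m, c]ᵀ = Aᵀy reads: 103·m + 11·c = 222;  11·m + 5·c = 28.
Determinant 103·5 − 11² = 394.
m = (222·5 − 11·28)/394 = 401/197; c = (103·28 − 11·222)/394 = 221/197.
At t = 12: ŷ = (401/197)·(12) + (221/197)·(1) = 5033/197.

ŷ = 25.548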